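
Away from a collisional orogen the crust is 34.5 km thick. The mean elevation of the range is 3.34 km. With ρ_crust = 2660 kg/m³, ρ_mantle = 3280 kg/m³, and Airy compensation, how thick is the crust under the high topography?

Root depth r = h ρ_c / (ρ_m − ρ_c) = 3.34 km × 2660 / 620 = 14.33 km.
Total thickness = T + h + r = 34.5 km + 3.34 km + 14.33 km = 52.2 km.

52.2 km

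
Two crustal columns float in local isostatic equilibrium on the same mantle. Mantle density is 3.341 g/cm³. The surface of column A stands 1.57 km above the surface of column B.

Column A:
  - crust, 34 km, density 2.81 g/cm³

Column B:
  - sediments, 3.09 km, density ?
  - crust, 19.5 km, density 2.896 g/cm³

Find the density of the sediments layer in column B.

2 g/cm³

Take the compensation level at the base of the deeper column (depth z_c below the surface of column A) and equate Σ ρ_i t_i down to z_c; mantle fills any gap and the z_c terms cancel.
Column A: 34×2.81 + (z_c − 34)×3.341
Column B: 1.57×0 + 3.09×ρ + 19.5×2.896 + (z_c − 1.57 − 22.59)×3.341
The z_c×3.341 term appears on both sides and cancels. Collect the known terms of each column as K = Σ(ρt)_known − 3.341 × (depth of known layers): K_A = 95.54 − 3.341×34 = −18.054; K_B = 56.472 − 3.341×(1.57 + 22.59) = −24.24656.
Balance: K_A = K_B + 3.09×ρ, so ρ = (K_A − K_B)/3.09 = 6.19256/3.09 = 2 g/cm³.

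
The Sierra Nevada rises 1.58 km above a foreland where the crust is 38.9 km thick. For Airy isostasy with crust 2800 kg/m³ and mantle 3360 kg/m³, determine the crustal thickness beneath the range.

Root depth r = h ρ_c / (ρ_m − ρ_c) = 1.58 km × 2800 / 560 = 7.9 km.
Total thickness = T + h + r = 38.9 km + 1.58 km + 7.9 km = 48.4 km.

48.4 km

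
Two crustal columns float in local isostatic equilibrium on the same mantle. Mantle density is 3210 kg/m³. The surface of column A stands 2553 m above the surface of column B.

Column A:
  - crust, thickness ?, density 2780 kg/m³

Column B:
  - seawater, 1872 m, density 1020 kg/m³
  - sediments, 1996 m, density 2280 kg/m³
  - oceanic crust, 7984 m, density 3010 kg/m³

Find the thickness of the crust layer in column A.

Take the compensation level at the base of the deeper column (depth z_c below the surface of column A) and equate Σ ρ_i t_i down to z_c; mantle fills any gap and the z_c terms cancel.
Column A: x×2780 + (z_c − 0 − x)×3210
Column B: 2553×0 + 1872×1020 + 1996×2280 + 7984×3010 + (z_c − 2553 − 11852)×3210
The z_c×3210 term appears on both sides and cancels. Collect the known terms of each column as K = Σ(ρt)_known − 3210 × (depth of known layers): K_A = 0 − 3210×0 = 0; K_B = 30492160 − 3210×(2553 + 11852) = −15747890.
Balance: K_A − x×(3210 − 2780) = K_B, so x = (K_A − K_B)/(3210 − 2780) = 15747900/430 = 36600 m.

36600 m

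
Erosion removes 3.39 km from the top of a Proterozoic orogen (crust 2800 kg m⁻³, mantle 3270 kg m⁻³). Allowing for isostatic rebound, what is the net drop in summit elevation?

0.487 km

Rebound u = e ρ_c/ρ_m = 3.39 km × 2800/3270 = 2.903 km.
Net surface drop = e − u = 3.39 km − 2.903 km = e (ρ_m − ρ_c)/ρ_m = 0.487 km.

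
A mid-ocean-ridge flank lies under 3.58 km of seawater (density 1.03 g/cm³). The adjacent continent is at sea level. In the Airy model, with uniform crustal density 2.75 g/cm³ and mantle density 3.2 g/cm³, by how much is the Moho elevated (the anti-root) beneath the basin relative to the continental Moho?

13.7 km

In Airy isostatic equilibrium: replacing crust with seawater at the top is compensated by replacing crust with mantle at the base: d (ρ_c − ρ_w) = a (ρ_m − ρ_c).
a = d (ρ_c − ρ_w)/(ρ_m − ρ_c) = 3.58 km × 1.72/0.45 = 13.7 km.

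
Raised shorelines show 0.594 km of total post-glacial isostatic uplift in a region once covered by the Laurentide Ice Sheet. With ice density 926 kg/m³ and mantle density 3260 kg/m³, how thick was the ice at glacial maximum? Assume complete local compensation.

u = t ρ_ice/ρ_m → t = u ρ_m/ρ_ice = 0.594 km × 3260/926 = 2.09 km.

2.09 km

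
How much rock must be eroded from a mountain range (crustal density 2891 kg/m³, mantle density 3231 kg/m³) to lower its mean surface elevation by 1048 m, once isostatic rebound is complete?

Net drop Δ = e − u = e − e ρ_c/ρ_m = e (ρ_m − ρ_c)/ρ_m.
e = Δ ρ_m/(ρ_m − ρ_c) = 1048 m × 3231/340 = 9960 m.

9960 m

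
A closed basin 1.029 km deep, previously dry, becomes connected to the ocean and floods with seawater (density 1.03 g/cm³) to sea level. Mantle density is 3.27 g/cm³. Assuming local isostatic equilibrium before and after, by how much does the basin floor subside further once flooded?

After flooding the water column is d + s deep. Its weight must equal the weight of mantle displaced by the extra subsidence s: (d + s) ρ_w = s ρ_m.
s = d ρ_w / (ρ_m − ρ_w) = 1.029 km × 1.03/(3.27 − 1.03) = 0.473 km.

0.473 km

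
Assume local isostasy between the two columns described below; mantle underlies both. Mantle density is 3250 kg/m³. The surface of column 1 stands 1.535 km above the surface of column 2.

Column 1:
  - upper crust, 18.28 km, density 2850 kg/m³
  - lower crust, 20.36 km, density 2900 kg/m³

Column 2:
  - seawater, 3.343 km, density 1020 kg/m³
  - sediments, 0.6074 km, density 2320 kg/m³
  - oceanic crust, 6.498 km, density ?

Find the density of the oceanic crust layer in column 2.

3030 kg/m³

Take the compensation level at the base of the deeper column (depth z_c below the surface of column 1) and equate Σ ρ_i t_i down to z_c; mantle fills any gap and the z_c terms cancel.
Column 1: 18.28×2850 + 20.36×2900 + (z_c − 38.64)×3250
Column 2: 1.535×0 + 3.343×1020 + 0.6074×2320 + 6.498×ρ + (z_c − 1.535 − 10.4484)×3250
The z_c×3250 term appears on both sides and cancels. Collect the known terms of each column as K = Σ(ρt)_known − 3250 × (depth of known layers): K_1 = 111142 − 3250×38.64 = −14438; K_2 = 4819.028 − 3250×(1.535 + 10.4484) = −34127.022.
Balance: K_1 = K_2 + 6.498×ρ, so ρ = (K_1 − K_2)/6.498 = 19689/6.498 = 3030 kg/m³.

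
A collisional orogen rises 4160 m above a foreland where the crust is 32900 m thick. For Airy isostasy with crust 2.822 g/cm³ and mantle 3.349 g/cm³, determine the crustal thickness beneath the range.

59300 m

Root depth r = h ρ_c / (ρ_m − ρ_c) = 4160 m × 2.822 / 0.527 = 22280 m.
Total thickness = T + h + r = 32900 m + 4160 m + 22280 m = 59300 m.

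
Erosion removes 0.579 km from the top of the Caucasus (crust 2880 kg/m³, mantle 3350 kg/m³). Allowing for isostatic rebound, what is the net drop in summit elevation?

Rebound u = e ρ_c/ρ_m = 0.579 km × 2880/3350 = 0.4978 km.
Net surface drop = e − u = 0.579 km − 0.4978 km = e (ρ_m − ρ_c)/ρ_m = 0.0812 km.

0.0812 km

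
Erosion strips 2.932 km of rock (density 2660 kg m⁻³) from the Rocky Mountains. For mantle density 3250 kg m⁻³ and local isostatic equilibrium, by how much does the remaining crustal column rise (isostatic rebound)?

Unloading: uplift u = e ρ_c/ρ_m = 2.932 km × 2660/3250 = 2.4 km.

2.4 km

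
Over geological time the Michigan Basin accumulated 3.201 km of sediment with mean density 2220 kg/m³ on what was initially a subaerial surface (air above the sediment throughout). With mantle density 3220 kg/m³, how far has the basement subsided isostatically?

Subaerial load: s = t ρ_sed / ρ_m = 3.201 km × 2220/3220 = 2.21 km.

2.21 km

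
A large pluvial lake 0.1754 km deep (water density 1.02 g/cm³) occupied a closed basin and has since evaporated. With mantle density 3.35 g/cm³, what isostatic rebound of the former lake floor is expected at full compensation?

0.0534 km

u = d ρ_w/ρ_m = 0.1754 km × 1.02/3.35 = 0.0534 km.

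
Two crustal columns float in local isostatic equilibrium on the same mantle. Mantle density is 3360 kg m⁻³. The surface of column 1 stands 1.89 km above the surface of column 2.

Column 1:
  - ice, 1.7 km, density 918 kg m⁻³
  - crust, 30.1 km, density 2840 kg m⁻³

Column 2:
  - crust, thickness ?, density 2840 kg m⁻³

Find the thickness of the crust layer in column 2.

Take the compensation level at the base of the deeper column (depth z_c below the surface of column 1) and equate Σ ρ_i t_i down to z_c; mantle fills any gap and the z_c terms cancel.
Column 1: 1.7×918 + 30.1×2840 + (z_c − 31.8)×3360
Column 2: 1.89×0 + x×2840 + (z_c − 1.89 − 0 − x)×3360
The z_c×3360 term appears on both sides and cancels. Collect the known terms of each column as K = Σ(ρt)_known − 3360 × (depth of known layers): K_1 = 87044.6 − 3360×31.8 = −19803.4; K_2 = 0 − 3360×(1.89 + 0) = −6350.4.
Balance: K_1 = K_2 − x×(3360 − 2840), so x = (K_2 − K_1)/(3360 − 2840) = 13453/520 = 25.9 km.

25.9 km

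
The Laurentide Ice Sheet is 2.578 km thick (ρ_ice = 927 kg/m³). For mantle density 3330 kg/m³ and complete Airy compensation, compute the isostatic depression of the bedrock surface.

In Airy isostatic equilibrium: the ice load ρ_ice t is balanced by mantle displaced below, ρ_m s.
s = t ρ_ice / ρ_m = 2.578 km × 927/3330 = 0.718 km.

0.718 km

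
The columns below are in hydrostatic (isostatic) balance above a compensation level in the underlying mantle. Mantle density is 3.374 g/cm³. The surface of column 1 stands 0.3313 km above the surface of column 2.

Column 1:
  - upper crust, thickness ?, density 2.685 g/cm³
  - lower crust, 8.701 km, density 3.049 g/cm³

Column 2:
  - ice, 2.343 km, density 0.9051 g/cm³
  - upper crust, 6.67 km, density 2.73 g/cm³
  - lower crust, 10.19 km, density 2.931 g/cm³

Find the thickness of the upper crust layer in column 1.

18.7 km

Take the compensation level at the base of the deeper column (depth z_c below the surface of column 1) and equate Σ ρ_i t_i down to z_c; mantle fills any gap and the z_c terms cancel.
Column 1: x×2.685 + 8.701×3.049 + (z_c − 8.701 − x)×3.374
Column 2: 0.3313×0 + 2.343×0.9051 + 6.67×2.73 + 10.19×2.931 + (z_c − 0.3313 − 19.203)×3.374
The z_c×3.374 term appears on both sides and cancels. Collect the known terms of each column as K = Σ(ρt)_known − 3.374 × (depth of known layers): K_1 = 26.529349 − 3.374×8.701 = −2.827825; K_2 = 50.1966393 − 3.374×(0.3313 + 19.203) = −15.7120889.
Balance: K_1 − x×(3.374 − 2.685) = K_2, so x = (K_1 − K_2)/(3.374 − 2.685) = 12.8843/0.689 = 18.7 km.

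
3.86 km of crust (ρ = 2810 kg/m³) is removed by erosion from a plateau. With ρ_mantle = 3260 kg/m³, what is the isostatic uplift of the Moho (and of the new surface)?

3.33 km

Unloading: uplift u = e ρ_c/ρ_m = 3.86 km × 2810/3260 = 3.33 km.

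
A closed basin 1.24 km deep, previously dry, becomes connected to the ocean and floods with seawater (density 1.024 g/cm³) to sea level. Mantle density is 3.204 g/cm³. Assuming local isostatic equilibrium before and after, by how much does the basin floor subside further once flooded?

0.582 km

After flooding the water column is d + s deep. Its weight must equal the weight of mantle displaced by the extra subsidence s: (d + s) ρ_w = s ρ_m.
s = d ρ_w / (ρ_m − ρ_w) = 1.24 km × 1.024/(3.204 − 1.024) = 0.582 km.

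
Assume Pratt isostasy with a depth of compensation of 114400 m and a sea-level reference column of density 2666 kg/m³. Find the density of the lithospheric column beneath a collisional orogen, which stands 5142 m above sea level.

Pratt balance: ρ_ref D = ρ (D + h).
ρ = ρ_ref D/(D + h) = 2666 × 114400 m/(114400 m + 5142 m) = 2550 kg/m³.

2550 kg/m³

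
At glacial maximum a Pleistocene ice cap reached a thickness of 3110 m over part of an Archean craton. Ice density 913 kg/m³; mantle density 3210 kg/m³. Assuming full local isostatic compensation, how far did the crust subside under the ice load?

885 m

Isostatic balance requires: the ice load ρ_ice t is balanced by mantle displaced below, ρ_m s.
s = t ρ_ice / ρ_m = 3110 m × 913/3210 = 885 m.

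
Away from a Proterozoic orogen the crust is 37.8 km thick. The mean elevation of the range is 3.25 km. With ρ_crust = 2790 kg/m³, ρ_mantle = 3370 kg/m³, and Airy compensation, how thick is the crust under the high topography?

Root depth r = h ρ_c / (ρ_m − ρ_c) = 3.25 km × 2790 / 580 = 15.63 km.
Total thickness = T + h + r = 37.8 km + 3.25 km + 15.63 km = 56.7 km.

56.7 km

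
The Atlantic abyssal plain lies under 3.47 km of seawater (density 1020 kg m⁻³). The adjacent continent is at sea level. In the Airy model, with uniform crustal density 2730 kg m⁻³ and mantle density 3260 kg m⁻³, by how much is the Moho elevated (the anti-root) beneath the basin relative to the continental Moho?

By Archimedes' principle applied to the lithosphere: replacing crust with seawater at the top is compensated by replacing crust with mantle at the base: d (ρ_c − ρ_w) = a (ρ_m − ρ_c).
a = d (ρ_c − ρ_w)/(ρ_m − ρ_c) = 3.47 km × 1710/530 = 11.2 km.

11.2 km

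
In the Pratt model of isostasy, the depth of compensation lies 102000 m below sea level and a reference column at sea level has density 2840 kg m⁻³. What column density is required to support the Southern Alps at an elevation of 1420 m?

2800 kg m⁻³

Pratt balance: ρ_ref D = ρ (D + h).
ρ = ρ_ref D/(D + h) = 2840 × 102000 m/(102000 m + 1420 m) = 2800 kg m⁻³.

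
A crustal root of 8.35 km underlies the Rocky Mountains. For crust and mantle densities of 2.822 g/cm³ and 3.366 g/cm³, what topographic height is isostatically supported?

1.61 km

In Airy isostatic equilibrium: ρ_c h = (ρ_m − ρ_c) r.
h = r (ρ_m − ρ_c) / ρ_c = 8.35 km × (3.366 − 2.822) / 2.822 = 1.61 km.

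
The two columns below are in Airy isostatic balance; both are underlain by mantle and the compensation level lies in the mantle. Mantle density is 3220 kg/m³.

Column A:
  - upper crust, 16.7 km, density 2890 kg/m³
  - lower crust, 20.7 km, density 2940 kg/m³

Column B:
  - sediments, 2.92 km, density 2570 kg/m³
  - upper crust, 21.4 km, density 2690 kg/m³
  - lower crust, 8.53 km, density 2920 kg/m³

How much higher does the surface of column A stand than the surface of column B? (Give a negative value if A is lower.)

−1.4 km

For any compensation level in the mantle, the mantle terms cancel and isostasy reduces to e = (Σt_A − Σt_B) − (Σ(ρt)_A − Σ(ρt)_B) / ρ_m.
Σt_A = 37.4 km; Σt_B = 32.85 km; Σ(ρt)_A = 109121; Σ(ρt)_B = 89978 (in km·kg/m³).
e = (37.4 − 32.85) − (109121 − 89978) / 3220 = −1.4 km.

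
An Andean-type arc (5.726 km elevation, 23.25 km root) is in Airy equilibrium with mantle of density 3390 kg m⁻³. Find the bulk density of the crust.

ρ_c h = (ρ_m − ρ_c) r → ρ_c (h + r) = ρ_m r → ρ_c = ρ_m r / (h + r).
ρ_c = 3390 × 23.25 km / (5.726 km + 23.25 km) = 2720 kg m⁻³.

2720 kg m⁻³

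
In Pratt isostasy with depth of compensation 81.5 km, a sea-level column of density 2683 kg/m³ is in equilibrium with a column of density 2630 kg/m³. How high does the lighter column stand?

ρ_ref D = ρ (D + h) → h = D (ρ_ref − ρ)/ρ.
h = 81.5 km × (2683 − 2630)/2630 = 1.64 km.

1.64 km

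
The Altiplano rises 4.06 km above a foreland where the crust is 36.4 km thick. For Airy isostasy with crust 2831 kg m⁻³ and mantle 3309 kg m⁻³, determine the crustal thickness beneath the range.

64.5 km

Root depth r = h ρ_c / (ρ_m − ρ_c) = 4.06 km × 2831 / 478 = 24.05 km.
Total thickness = T + h + r = 36.4 km + 4.06 km + 24.05 km = 64.5 km.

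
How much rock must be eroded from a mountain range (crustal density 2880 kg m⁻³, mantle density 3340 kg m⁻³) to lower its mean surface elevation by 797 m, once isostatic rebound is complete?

Net drop Δ = e − u = e − e ρ_c/ρ_m = e (ρ_m − ρ_c)/ρ_m.
e = Δ ρ_m/(ρ_m − ρ_c) = 797 m × 3340/460 = 5790 m.

5790 m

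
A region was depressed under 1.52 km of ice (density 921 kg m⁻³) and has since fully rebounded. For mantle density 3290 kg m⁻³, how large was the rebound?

0.426 km

Removing the load lets mantle flow back in; uplift u satisfies ρ_ice t = ρ_m u.
u = t ρ_ice/ρ_m = 1.52 km × 921/3290 = 0.426 km.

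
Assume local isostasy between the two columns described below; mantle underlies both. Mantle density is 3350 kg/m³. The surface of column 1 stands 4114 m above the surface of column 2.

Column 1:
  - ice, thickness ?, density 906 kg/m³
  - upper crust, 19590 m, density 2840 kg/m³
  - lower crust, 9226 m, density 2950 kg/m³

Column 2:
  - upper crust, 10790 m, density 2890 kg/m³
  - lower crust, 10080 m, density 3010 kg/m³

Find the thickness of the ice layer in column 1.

3470 m

Take the compensation level at the base of the deeper column (depth z_c below the surface of column 1) and equate Σ ρ_i t_i down to z_c; mantle fills any gap and the z_c terms cancel.
Column 1: x×906 + 19590×2840 + 9226×2950 + (z_c − 28816 − x)×3350
Column 2: 4114×0 + 10790×2890 + 10080×3010 + (z_c − 4114 − 20870)×3350
The z_c×3350 term appears on both sides and cancels. Collect the known terms of each column as K = Σ(ρt)_known − 3350 × (depth of known layers): K_1 = 82852300 − 3350×28816 = −13681300; K_2 = 61523900 − 3350×(4114 + 20870) = −22172500.
Balance: K_1 − x×(3350 − 906) = K_2, so x = (K_1 − K_2)/(3350 − 906) = 8491200/2444 = 3470 m.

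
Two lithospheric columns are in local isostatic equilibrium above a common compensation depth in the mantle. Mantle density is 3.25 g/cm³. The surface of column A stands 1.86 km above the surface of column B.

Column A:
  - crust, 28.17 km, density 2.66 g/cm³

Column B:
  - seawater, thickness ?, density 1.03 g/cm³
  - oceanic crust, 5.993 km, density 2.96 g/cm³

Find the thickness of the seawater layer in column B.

3.98 km

Take the compensation level at the base of the deeper column (depth z_c below the surface of column A) and equate Σ ρ_i t_i down to z_c; mantle fills any gap and the z_c terms cancel.
Column A: 28.17×2.66 + (z_c − 28.17)×3.25
Column B: 1.86×0 + x×1.03 + 5.993×2.96 + (z_c − 1.86 − 5.993 − x)×3.25
The z_c×3.25 term appears on both sides and cancels. Collect the known terms of each column as K = Σ(ρt)_known − 3.25 × (depth of known layers): K_A = 74.9322 − 3.25×28.17 = −16.6203; K_B = 17.73928 − 3.25×(1.86 + 5.993) = −7.78297.
Balance: K_A = K_B − x×(3.25 − 1.03), so x = (K_B − K_A)/(3.25 − 1.03) = 8.83733/2.22 = 3.98 km.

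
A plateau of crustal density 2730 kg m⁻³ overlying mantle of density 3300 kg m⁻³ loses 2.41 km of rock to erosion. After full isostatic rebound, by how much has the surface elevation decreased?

Rebound u = e ρ_c/ρ_m = 2.41 km × 2730/3300 = 1.994 km.
Net surface drop = e − u = 2.41 km − 1.994 km = e (ρ_m − ρ_c)/ρ_m = 0.416 km.

0.416 km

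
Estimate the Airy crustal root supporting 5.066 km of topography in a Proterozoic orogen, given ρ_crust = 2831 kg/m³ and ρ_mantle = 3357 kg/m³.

27.3 km

In Airy isostatic equilibrium: the weight of the topography is balanced by the buoyancy of the root, ρ_c h = (ρ_m − ρ_c) r.
r = h · ρ_c / (ρ_m − ρ_c) = 5.066 km × 2831 / (3357 − 2831) = 27.3 km.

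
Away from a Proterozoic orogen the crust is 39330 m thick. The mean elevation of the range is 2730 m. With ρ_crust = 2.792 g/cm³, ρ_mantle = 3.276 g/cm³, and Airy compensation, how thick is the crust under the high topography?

57800 m

Root depth r = h ρ_c / (ρ_m − ρ_c) = 2730 m × 2.792 / 0.484 = 15750 m.
Total thickness = T + h + r = 39330 m + 2730 m + 15750 m = 57800 m.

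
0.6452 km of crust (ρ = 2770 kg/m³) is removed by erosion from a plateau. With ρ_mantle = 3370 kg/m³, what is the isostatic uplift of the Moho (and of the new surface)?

Unloading: uplift u = e ρ_c/ρ_m = 0.6452 km × 2770/3370 = 0.53 km.

0.53 km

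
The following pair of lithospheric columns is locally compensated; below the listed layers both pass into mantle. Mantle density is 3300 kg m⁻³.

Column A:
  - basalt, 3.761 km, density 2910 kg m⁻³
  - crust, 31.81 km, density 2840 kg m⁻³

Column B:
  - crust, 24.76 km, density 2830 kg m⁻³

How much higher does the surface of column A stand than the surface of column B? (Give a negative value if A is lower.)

1.35 km

For any compensation level in the mantle, the mantle terms cancel and isostasy reduces to e = (Σt_A − Σt_B) − (Σ(ρt)_A − Σ(ρt)_B) / ρ_m.
Σt_A = 35.571 km; Σt_B = 24.76 km; Σ(ρt)_A = 101284.91; Σ(ρt)_B = 70070.8 (in km·kg m⁻³).
e = (35.571 − 24.76) − (101284.91 − 70070.8) / 3300 = 1.35 km.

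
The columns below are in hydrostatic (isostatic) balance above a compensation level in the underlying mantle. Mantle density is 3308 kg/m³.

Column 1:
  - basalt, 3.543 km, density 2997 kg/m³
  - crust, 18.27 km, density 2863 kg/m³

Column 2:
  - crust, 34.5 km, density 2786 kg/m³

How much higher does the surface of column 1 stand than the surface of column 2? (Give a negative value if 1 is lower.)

−2.65 km

For any compensation level in the mantle, the mantle terms cancel and isostasy reduces to e = (Σt_1 − Σt_2) − (Σ(ρt)_1 − Σ(ρt)_2) / ρ_m.
Σt_1 = 21.813 km; Σt_2 = 34.5 km; Σ(ρt)_1 = 62925.381; Σ(ρt)_2 = 96117 (in km·kg/m³).
e = (21.813 − 34.5) − (62925.381 − 96117) / 3308 = −2.65 km.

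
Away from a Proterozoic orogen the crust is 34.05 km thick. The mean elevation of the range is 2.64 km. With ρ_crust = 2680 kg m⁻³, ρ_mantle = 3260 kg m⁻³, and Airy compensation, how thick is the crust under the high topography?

Root depth r = h ρ_c / (ρ_m − ρ_c) = 2.64 km × 2680 / 580 = 12.2 km.
Total thickness = T + h + r = 34.05 km + 2.64 km + 12.2 km = 48.9 km.

48.9 km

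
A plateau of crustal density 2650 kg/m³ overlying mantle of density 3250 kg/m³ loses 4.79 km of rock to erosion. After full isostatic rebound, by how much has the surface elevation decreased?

0.884 km

Rebound u = e ρ_c/ρ_m = 4.79 km × 2650/3250 = 3.906 km.
Net surface drop = e − u = 4.79 km − 3.906 km = e (ρ_m − ρ_c)/ρ_m = 0.884 km.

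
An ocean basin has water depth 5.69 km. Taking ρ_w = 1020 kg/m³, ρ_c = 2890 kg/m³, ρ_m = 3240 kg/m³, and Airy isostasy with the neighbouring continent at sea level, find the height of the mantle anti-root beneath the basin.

For local isostatic compensation: replacing crust with seawater at the top is compensated by replacing crust with mantle at the base: d (ρ_c − ρ_w) = a (ρ_m − ρ_c).
a = d (ρ_c − ρ_w)/(ρ_m − ρ_c) = 5.69 km × 1870/350 = 30.4 km.

30.4 km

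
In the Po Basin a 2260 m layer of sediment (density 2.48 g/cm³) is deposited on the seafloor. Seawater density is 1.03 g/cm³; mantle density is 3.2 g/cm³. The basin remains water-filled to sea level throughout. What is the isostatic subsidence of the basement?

Submarine loading: the sediment displaces seawater, and the subsidence is in turn flooded, so s (ρ_m − ρ_w) = t (ρ_sed − ρ_w).
s = 2260 m × (2.48 − 1.03) / (3.2 − 1.03) = 1510 m.

1510 m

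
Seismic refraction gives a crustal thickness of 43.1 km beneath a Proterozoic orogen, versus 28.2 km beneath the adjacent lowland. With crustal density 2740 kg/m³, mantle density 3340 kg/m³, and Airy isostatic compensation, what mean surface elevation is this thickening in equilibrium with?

2.68 km

Excess crust Δ = 43.1 km − 28.2 km = 14.9 km, split between elevation h and root r with h + r = Δ.
Airy balance ρ_c h = (ρ_m − ρ_c) r gives r = h ρ_c/(ρ_m − ρ_c), so h (1 + ρ_c/(ρ_m − ρ_c)) = Δ, i.e. h = Δ (ρ_m − ρ_c)/ρ_m.
h = 14.9 km × 600/3340 = 2.68 km.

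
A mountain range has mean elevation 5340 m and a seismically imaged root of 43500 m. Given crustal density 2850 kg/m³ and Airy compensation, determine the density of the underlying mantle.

3200 kg/m³

Airy balance: ρ_c h = (ρ_m − ρ_c) r → ρ_m = ρ_c (1 + h/r).
ρ_m = 2850 × (1 + 5340 m/43500 m) = 3200 kg/m³.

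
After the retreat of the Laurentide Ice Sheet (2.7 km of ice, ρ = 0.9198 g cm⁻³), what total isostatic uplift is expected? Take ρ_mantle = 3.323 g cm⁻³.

Removing the load lets mantle flow back in; uplift u satisfies ρ_ice t = ρ_m u.
u = t ρ_ice/ρ_m = 2.7 km × 0.9198/3.323 = 0.747 km.

0.747 km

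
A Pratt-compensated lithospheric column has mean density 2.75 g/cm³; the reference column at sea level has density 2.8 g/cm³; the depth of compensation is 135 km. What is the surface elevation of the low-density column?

ρ_ref D = ρ (D + h) → h = D (ρ_ref − ρ)/ρ.
h = 135 km × (2.8 − 2.75)/2.75 = 2.45 km.

2.45 km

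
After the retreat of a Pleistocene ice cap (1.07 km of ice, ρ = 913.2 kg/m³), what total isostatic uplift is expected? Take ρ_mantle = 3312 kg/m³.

Removing the load lets mantle flow back in; uplift u satisfies ρ_ice t = ρ_m u.
u = t ρ_ice/ρ_m = 1.07 km × 913.2/3312 = 0.295 km.

0.295 km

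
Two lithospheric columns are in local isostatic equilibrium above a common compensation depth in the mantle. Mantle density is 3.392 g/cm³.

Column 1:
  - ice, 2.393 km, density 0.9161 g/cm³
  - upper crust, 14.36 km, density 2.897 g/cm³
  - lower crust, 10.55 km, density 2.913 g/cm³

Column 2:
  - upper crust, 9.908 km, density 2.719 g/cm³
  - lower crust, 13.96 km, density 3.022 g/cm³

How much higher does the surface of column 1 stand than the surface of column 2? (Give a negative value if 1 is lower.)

For any compensation level in the mantle, the mantle terms cancel and isostasy reduces to e = (Σt_1 − Σt_2) − (Σ(ρt)_1 − Σ(ρt)_2) / ρ_m.
Σt_1 = 27.303 km; Σt_2 = 23.868 km; Σ(ρt)_1 = 74.5252973; Σ(ρt)_2 = 69.126972 (in km·g/cm³).
e = (27.303 − 23.868) − (74.5252973 − 69.126972) / 3.392 = 1.84 km.

1.84 km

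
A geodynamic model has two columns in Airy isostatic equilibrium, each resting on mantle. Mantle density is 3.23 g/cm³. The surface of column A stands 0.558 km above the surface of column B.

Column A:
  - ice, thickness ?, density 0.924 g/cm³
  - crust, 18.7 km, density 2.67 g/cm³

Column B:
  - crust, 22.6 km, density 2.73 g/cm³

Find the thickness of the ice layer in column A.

1.14 km

Take the compensation level at the base of the deeper column (depth z_c below the surface of column A) and equate Σ ρ_i t_i down to z_c; mantle fills any gap and the z_c terms cancel.
Column A: x×0.924 + 18.7×2.67 + (z_c − 18.7 − x)×3.23
Column B: 0.558×0 + 22.6×2.73 + (z_c − 0.558 − 22.6)×3.23
The z_c×3.23 term appears on both sides and cancels. Collect the known terms of each column as K = Σ(ρt)_known − 3.23 × (depth of known layers): K_A = 49.929 − 3.23×18.7 = −10.472; K_B = 61.698 − 3.23×(0.558 + 22.6) = −13.10234.
Balance: K_A − x×(3.23 − 0.924) = K_B, so x = (K_A − K_B)/(3.23 − 0.924) = 2.63034/2.306 = 1.14 km.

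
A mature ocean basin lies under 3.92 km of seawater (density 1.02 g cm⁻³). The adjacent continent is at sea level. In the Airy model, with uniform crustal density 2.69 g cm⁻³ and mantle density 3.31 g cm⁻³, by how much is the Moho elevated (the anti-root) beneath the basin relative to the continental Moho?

10.6 km

Equating mass per unit area of the two columns: replacing crust with seawater at the top is compensated by replacing crust with mantle at the base: d (ρ_c − ρ_w) = a (ρ_m − ρ_c).
a = d (ρ_c − ρ_w)/(ρ_m − ρ_c) = 3.92 km × 1.67/0.62 = 10.6 km.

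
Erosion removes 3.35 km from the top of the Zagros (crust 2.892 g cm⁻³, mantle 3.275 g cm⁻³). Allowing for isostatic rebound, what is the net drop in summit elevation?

0.392 km

Rebound u = e ρ_c/ρ_m = 3.35 km × 2.892/3.275 = 2.958 km.
Net surface drop = e − u = 3.35 km − 2.958 km = e (ρ_m − ρ_c)/ρ_m = 0.392 km.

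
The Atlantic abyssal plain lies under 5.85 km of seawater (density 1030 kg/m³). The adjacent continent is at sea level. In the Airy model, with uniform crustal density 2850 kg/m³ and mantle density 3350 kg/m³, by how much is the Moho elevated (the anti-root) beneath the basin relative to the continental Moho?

By Archimedes' principle applied to the lithosphere: replacing crust with seawater at the top is compensated by replacing crust with mantle at the base: d (ρ_c − ρ_w) = a (ρ_m − ρ_c).
a = d (ρ_c − ρ_w)/(ρ_m − ρ_c) = 5.85 km × 1820/500 = 21.3 km.

21.3 km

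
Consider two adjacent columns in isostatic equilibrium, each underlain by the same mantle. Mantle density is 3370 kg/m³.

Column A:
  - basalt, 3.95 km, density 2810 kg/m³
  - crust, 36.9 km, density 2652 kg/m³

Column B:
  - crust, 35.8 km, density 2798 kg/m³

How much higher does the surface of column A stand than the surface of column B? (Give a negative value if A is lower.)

For any compensation level in the mantle, the mantle terms cancel and isostasy reduces to e = (Σt_A − Σt_B) − (Σ(ρt)_A − Σ(ρt)_B) / ρ_m.
Σt_A = 40.85 km; Σt_B = 35.8 km; Σ(ρt)_A = 108958.3; Σ(ρt)_B = 100168.4 (in km·kg/m³).
e = (40.85 − 35.8) − (108958.3 − 100168.4) / 3370 = 2.44 km.

2.44 km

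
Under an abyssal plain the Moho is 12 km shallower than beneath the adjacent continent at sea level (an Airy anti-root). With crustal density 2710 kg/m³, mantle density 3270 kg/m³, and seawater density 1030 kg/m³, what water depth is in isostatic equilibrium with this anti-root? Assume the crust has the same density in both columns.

4 km

Replacing a thickness d of crust by seawater at the top must be balanced by replacing crust with mantle at the base: d (ρ_c − ρ_w) = a (ρ_m − ρ_c).
d = a (ρ_m − ρ_c)/(ρ_c − ρ_w) = 12 km × 560/1680 = 4 km.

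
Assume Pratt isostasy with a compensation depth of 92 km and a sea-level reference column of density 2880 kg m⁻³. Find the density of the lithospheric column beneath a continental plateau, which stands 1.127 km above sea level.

Pratt balance: ρ_ref D = ρ (D + h).
ρ = ρ_ref D/(D + h) = 2880 × 92 km/(92 km + 1.127 km) = 2850 kg m⁻³.

2850 kg m⁻³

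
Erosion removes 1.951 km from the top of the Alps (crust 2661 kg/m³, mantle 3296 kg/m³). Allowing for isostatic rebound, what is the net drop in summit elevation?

Rebound u = e ρ_c/ρ_m = 1.951 km × 2661/3296 = 1.575 km.
Net surface drop = e − u = 1.951 km − 1.575 km = e (ρ_m − ρ_c)/ρ_m = 0.376 km.

0.376 km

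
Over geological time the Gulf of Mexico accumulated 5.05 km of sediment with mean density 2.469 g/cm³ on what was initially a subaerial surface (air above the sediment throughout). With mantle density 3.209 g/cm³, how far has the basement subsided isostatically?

Subaerial load: s = t ρ_sed / ρ_m = 5.05 km × 2.469/3.209 = 3.89 km.

3.89 km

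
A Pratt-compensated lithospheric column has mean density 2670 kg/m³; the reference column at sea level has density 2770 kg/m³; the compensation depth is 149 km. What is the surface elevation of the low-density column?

ρ_ref D = ρ (D + h) → h = D (ρ_ref − ρ)/ρ.
h = 149 km × (2770 − 2670)/2670 = 5.58 km.

5.58 km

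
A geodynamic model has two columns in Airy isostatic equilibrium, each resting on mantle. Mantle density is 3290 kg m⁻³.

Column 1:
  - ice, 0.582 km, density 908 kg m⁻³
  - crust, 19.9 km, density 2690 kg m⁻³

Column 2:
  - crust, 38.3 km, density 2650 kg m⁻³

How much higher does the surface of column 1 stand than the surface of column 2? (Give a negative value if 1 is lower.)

−3.4 km

For any compensation level in the mantle, the mantle terms cancel and isostasy reduces to e = (Σt_1 − Σt_2) − (Σ(ρt)_1 − Σ(ρt)_2) / ρ_m.
Σt_1 = 20.482 km; Σt_2 = 38.3 km; Σ(ρt)_1 = 54059.456; Σ(ρt)_2 = 101495 (in km·kg m⁻³).
e = (20.482 − 38.3) − (54059.456 − 101495) / 3290 = −3.4 km.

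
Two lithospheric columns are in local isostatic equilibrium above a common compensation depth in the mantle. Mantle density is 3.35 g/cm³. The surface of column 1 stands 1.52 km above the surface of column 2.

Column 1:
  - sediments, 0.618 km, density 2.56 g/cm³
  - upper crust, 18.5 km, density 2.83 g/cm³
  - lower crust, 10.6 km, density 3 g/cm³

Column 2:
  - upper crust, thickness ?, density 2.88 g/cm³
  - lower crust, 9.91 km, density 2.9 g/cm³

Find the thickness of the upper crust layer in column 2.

9.08 km

Take the compensation level at the base of the deeper column (depth z_c below the surface of column 1) and equate Σ ρ_i t_i down to z_c; mantle fills any gap and the z_c terms cancel.
Column 1: 0.618×2.56 + 18.5×2.83 + 10.6×3 + (z_c − 29.718)×3.35
Column 2: 1.52×0 + x×2.88 + 9.91×2.9 + (z_c − 1.52 − 9.91 − x)×3.35
The z_c×3.35 term appears on both sides and cancels. Collect the known terms of each column as K = Σ(ρt)_known − 3.35 × (depth of known layers): K_1 = 85.73708 − 3.35×29.718 = −13.81822; K_2 = 28.739 − 3.35×(1.52 + 9.91) = −9.5515.
Balance: K_1 = K_2 − x×(3.35 − 2.88), so x = (K_2 − K_1)/(3.35 − 2.88) = 4.26672/0.47 = 9.08 km.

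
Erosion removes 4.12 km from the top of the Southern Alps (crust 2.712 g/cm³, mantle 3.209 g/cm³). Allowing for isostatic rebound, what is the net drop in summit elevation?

Rebound u = e ρ_c/ρ_m = 4.12 km × 2.712/3.209 = 3.482 km.
Net surface drop = e − u = 4.12 km − 3.482 km = e (ρ_m − ρ_c)/ρ_m = 0.638 km.

0.638 km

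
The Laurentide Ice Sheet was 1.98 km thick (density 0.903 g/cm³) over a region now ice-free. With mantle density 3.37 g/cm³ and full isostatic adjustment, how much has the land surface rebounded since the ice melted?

0.531 km

Removing the load lets mantle flow back in; uplift u satisfies ρ_ice t = ρ_m u.
u = t ρ_ice/ρ_m = 1.98 km × 0.903/3.37 = 0.531 km.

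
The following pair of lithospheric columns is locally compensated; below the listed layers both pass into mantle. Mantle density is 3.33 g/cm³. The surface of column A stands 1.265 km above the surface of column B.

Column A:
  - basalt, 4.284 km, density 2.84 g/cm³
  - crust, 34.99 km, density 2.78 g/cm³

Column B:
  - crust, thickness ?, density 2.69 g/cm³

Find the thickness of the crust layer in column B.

Take the compensation level at the base of the deeper column (depth z_c below the surface of column A) and equate Σ ρ_i t_i down to z_c; mantle fills any gap and the z_c terms cancel.
Column A: 4.284×2.84 + 34.99×2.78 + (z_c − 39.274)×3.33
Column B: 1.265×0 + x×2.69 + (z_c − 1.265 − 0 − x)×3.33
The z_c×3.33 term appears on both sides and cancels. Collect the known terms of each column as K = Σ(ρt)_known − 3.33 × (depth of known layers): K_A = 109.43876 − 3.33×39.274 = −21.34366; K_B = 0 − 3.33×(1.265 + 0) = −4.21245.
Balance: K_A = K_B − x×(3.33 − 2.69), so x = (K_B − K_A)/(3.33 − 2.69) = 17.1312/0.64 = 26.8 km.

26.8 km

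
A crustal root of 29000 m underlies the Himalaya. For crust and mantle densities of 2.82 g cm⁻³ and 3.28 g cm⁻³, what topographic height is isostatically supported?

4730 m

In Airy isostatic equilibrium: ρ_c h = (ρ_m − ρ_c) r.
h = r (ρ_m − ρ_c) / ρ_c = 29000 m × (3.28 − 2.82) / 2.82 = 4730 m.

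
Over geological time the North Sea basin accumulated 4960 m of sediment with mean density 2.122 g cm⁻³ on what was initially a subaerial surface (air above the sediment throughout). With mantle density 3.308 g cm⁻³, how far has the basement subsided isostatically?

Subaerial load: s = t ρ_sed / ρ_m = 4960 m × 2.122/3.308 = 3180 m.

3180 m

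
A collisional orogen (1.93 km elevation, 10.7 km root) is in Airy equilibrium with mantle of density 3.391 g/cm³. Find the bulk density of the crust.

2.87 g/cm³

ρ_c h = (ρ_m − ρ_c) r → ρ_c (h + r) = ρ_m r → ρ_c = ρ_m r / (h + r).
ρ_c = 3.391 × 10.7 km / (1.93 km + 10.7 km) = 2.87 g/cm³.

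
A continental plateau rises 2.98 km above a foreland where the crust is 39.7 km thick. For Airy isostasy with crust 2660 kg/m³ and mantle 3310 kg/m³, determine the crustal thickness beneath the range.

54.9 km

Root depth r = h ρ_c / (ρ_m − ρ_c) = 2.98 km × 2660 / 650 = 12.2 km.
Total thickness = T + h + r = 39.7 km + 2.98 km + 12.2 km = 54.9 km.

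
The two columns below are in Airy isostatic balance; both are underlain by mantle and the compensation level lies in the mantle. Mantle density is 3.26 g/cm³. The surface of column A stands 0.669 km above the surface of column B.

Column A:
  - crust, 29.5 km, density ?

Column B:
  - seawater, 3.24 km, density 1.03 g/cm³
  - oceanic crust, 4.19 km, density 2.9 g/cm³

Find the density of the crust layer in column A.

2.89 g/cm³

Take the compensation level at the base of the deeper column (depth z_c below the surface of column A) and equate Σ ρ_i t_i down to z_c; mantle fills any gap and the z_c terms cancel.
Column A: 29.5×ρ + (z_c − 29.5)×3.26
Column B: 0.669×0 + 3.24×1.03 + 4.19×2.9 + (z_c − 0.669 − 7.43)×3.26
The z_c×3.26 term appears on both sides and cancels. Collect the known terms of each column as K = Σ(ρt)_known − 3.26 × (depth of known layers): K_A = 0 − 3.26×29.5 = −96.17; K_B = 15.4882 − 3.26×(0.669 + 7.43) = −10.91454.
Balance: K_A + 29.5×ρ = K_B, so ρ = (K_B − K_A)/29.5 = 85.2555/29.5 = 2.89 g/cm³.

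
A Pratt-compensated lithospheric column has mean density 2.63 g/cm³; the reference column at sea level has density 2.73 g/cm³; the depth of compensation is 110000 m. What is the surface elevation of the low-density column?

ρ_ref D = ρ (D + h) → h = D (ρ_ref − ρ)/ρ.
h = 110000 m × (2.73 − 2.63)/2.63 = 4180 m.

4180 m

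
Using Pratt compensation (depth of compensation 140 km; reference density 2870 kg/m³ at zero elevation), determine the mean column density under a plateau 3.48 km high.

2800 kg/m³

Pratt balance: ρ_ref D = ρ (D + h).
ρ = ρ_ref D/(D + h) = 2870 × 140 km/(140 km + 3.48 km) = 2800 kg/m³.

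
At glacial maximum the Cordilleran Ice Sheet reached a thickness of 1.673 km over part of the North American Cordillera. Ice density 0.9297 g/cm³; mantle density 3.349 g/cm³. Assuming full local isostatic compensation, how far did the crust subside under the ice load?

By Archimedes' principle applied to the lithosphere: the ice load ρ_ice t is balanced by mantle displaced below, ρ_m s.
s = t ρ_ice / ρ_m = 1.673 km × 0.9297/3.349 = 0.464 km.

0.464 km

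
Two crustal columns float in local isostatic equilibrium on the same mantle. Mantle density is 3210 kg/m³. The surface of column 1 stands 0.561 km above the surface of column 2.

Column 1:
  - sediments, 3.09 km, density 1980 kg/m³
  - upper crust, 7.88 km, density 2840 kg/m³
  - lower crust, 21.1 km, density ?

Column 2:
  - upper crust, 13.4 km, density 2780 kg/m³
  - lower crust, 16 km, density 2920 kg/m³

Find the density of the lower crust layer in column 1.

Take the compensation level at the base of the deeper column (depth z_c below the surface of column 1) and equate Σ ρ_i t_i down to z_c; mantle fills any gap and the z_c terms cancel.
Column 1: 3.09×1980 + 7.88×2840 + 21.1×ρ + (z_c − 32.07)×3210
Column 2: 0.561×0 + 13.4×2780 + 16×2920 + (z_c − 0.561 − 29.4)×3210
The z_c×3210 term appears on both sides and cancels. Collect the known terms of each column as K = Σ(ρt)_known − 3210 × (depth of known layers): K_1 = 28497.4 − 3210×32.07 = −74447.3; K_2 = 83972 − 3210×(0.561 + 29.4) = −12202.81.
Balance: K_1 + 21.1×ρ = K_2, so ρ = (K_2 − K_1)/21.1 = 62244.5/21.1 = 2950 kg/m³.

2950 kg/m³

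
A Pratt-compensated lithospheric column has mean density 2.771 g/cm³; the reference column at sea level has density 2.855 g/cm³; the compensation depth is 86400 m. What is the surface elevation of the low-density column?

ρ_ref D = ρ (D + h) → h = D (ρ_ref − ρ)/ρ.
h = 86400 m × (2.855 − 2.771)/2.771 = 2620 m.

2620 m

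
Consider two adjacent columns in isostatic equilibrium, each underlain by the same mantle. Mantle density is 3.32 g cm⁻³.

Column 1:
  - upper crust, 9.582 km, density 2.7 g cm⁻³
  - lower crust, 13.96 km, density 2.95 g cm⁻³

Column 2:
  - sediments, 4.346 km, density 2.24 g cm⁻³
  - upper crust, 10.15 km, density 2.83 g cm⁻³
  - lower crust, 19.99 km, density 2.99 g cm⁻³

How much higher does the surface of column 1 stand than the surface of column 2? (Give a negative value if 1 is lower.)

For any compensation level in the mantle, the mantle terms cancel and isostasy reduces to e = (Σt_1 − Σt_2) − (Σ(ρt)_1 − Σ(ρt)_2) / ρ_m.
Σt_1 = 23.542 km; Σt_2 = 34.486 km; Σ(ρt)_1 = 67.0534; Σ(ρt)_2 = 98.22964 (in km·g cm⁻³).
e = (23.542 − 34.486) − (67.0534 − 98.22964) / 3.32 = −1.55 km.

−1.55 km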